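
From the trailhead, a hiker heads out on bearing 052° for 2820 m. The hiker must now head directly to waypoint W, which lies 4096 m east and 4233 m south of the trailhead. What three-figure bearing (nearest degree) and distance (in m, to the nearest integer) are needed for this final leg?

163°, 6256 m

Leg 1 (052°, 2820 m): east 2820 sin 52° = 2222.19, north 2820 cos 52° = 1736.17
Current position: (2222.19, 1736.17). Target: (4096, -4233). Remaining: Δeast = 1873.81, Δnorth = -5969.17.
Bearing = atan2(1873.81, -5969.17) mod 360° = 162.57°; distance = √((1873.81)² + (-5969.17)²) = 6256.365 m.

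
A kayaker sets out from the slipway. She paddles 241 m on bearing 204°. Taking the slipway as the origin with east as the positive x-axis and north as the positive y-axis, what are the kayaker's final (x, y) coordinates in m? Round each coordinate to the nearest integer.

Leg 1 (204°, 241 m): east 241 sin 204° = -98.02, north 241 cos 204° = -220.16
Summing: -98.02 m east, -220.16 m north → (-98, -220).

(-98, -220)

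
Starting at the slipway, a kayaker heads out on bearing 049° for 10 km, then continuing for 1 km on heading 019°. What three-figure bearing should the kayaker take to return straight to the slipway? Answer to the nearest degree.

226°

Leg 1 (049°, 10 km): east 10 sin 49° = 7.55, north 10 cos 49° = 6.56
Leg 2 (019°, 1 km): east 1 sin 19° = 0.33, north 1 cos 19° = 0.95
Net displacement: 7.87 east, 7.51 north. Direction back to start is (-7.87, -7.51): bearing = atan2(-7.87, -7.51) mod 360° = 226.37° ≈ 226°.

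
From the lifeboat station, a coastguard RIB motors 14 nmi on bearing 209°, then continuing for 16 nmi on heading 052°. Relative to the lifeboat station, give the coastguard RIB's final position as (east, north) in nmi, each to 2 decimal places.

(5.82, -2.39)

Leg 1 (209°, 14 nmi): east 14 sin 209° = -6.79, north 14 cos 209° = -12.24
Leg 2 (052°, 16 nmi): east 16 sin 52° = 12.61, north 16 cos 52° = 9.85
Summing: 5.82 nmi east, -2.39 nmi north → (5.82, -2.39).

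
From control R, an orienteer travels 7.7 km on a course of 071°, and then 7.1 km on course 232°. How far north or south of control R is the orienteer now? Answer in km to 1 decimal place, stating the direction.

Leg 1 (071°, 7.7 km): east 7.7 sin 71° = 7.28, north 7.7 cos 71° = 2.51
Leg 2 (232°, 7.1 km): east 7.1 sin 232° = -5.59, north 7.1 cos 232° = -4.37
Net north component: -1.86 km.

1.9 km south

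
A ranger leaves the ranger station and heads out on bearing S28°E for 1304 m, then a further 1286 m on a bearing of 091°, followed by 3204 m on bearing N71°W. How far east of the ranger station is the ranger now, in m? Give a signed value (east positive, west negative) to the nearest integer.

-1131 m

Leg 1 (S28°E, 1304 m): east 1304 sin 152° = 612.19, north 1304 cos 152° = -1151.36
Leg 2 (091°, 1286 m): east 1286 sin 91° = 1285.80, north 1286 cos 91° = -22.44
Leg 3 (N71°W, 3204 m): east 3204 sin 289° = -3029.44, north 3204 cos 289° = 1043.12
Net east component: -1131.45 m.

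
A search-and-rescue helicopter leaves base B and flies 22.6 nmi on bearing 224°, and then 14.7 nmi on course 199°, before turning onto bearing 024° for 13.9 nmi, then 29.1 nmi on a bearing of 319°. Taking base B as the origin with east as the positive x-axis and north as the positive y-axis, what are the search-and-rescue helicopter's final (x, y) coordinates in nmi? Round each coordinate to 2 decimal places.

(-33.92, 4.50)

Leg 1 (224°, 22.6 nmi): east 22.6 sin 224° = -15.70, north 22.6 cos 224° = -16.26
Leg 2 (199°, 14.7 nmi): east 14.7 sin 199° = -4.79, north 14.7 cos 199° = -13.90
Leg 3 (024°, 13.9 nmi): east 13.9 sin 24° = 5.65, north 13.9 cos 24° = 12.70
Leg 4 (319°, 29.1 nmi): east 29.1 sin 319° = -19.09, north 29.1 cos 319° = 21.96
Summing: -33.92 nmi east, 4.50 nmi north → (-33.92, 4.50).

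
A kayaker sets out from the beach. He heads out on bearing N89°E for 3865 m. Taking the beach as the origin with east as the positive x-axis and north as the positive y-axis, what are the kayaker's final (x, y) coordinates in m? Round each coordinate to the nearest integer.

Leg 1 (N89°E, 3865 m): east 3865 sin 89° = 3864.41, north 3865 cos 89° = 67.45
Summing: 3864.41 m east, 67.45 m north → (3864, 67).

(3864, 67)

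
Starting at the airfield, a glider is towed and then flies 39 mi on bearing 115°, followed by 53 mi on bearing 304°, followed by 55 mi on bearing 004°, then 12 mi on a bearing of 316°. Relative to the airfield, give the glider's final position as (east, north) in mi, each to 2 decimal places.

Leg 1 (115°, 39 mi): east 39 sin 115° = 35.35, north 39 cos 115° = -16.48
Leg 2 (304°, 53 mi): east 53 sin 304° = -43.94, north 53 cos 304° = 29.64
Leg 3 (004°, 55 mi): east 55 sin 4° = 3.84, north 55 cos 4° = 54.87
Leg 4 (316°, 12 mi): east 12 sin 316° = -8.34, north 12 cos 316° = 8.63
Summing: -13.09 mi east, 76.65 mi north → (-13.09, 76.65).

(-13.09, 76.65)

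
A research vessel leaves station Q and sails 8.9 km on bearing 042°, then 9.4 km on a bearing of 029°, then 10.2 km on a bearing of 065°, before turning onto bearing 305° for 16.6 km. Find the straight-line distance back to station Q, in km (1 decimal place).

Leg 1 (042°, 8.9 km): east 8.9 sin 42° = 5.96, north 8.9 cos 42° = 6.61
Leg 2 (029°, 9.4 km): east 9.4 sin 29° = 4.56, north 9.4 cos 29° = 8.22
Leg 3 (065°, 10.2 km): east 10.2 sin 65° = 9.24, north 10.2 cos 65° = 4.31
Leg 4 (305°, 16.6 km): east 16.6 sin 305° = -13.60, north 16.6 cos 305° = 9.52
Net: 6.16 east, 28.67 north. Distance = √((6.16)² + (28.67)²) = 29.322 km.

29.3 km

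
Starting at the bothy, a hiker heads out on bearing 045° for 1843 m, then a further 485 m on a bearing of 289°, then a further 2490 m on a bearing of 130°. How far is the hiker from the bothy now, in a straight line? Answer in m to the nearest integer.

Leg 1 (045°, 1843 m): east 1843 sin 45° = 1303.20, north 1843 cos 45° = 1303.20
Leg 2 (289°, 485 m): east 485 sin 289° = -458.58, north 485 cos 289° = 157.90
Leg 3 (130°, 2490 m): east 2490 sin 130° = 1907.45, north 2490 cos 130° = -1600.54
Net: 2752.07 east, -139.44 north. Distance = √((2752.07)² + (-139.44)²) = 2755.602 m.

2756 m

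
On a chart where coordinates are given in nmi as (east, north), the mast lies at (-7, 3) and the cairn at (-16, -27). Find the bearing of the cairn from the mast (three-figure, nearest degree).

197°

Δeast = -16 − -7 = -9.00; Δnorth = -27 − 3 = -30.00.
Bearing = atan2(Δeast, Δnorth) mod 360° = 196.70° ≈ 197°.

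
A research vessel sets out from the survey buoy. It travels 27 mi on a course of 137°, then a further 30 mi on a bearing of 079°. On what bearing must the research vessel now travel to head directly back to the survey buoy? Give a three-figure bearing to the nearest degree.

286°

Leg 1 (137°, 27 mi): east 27 sin 137° = 18.41, north 27 cos 137° = -19.75
Leg 2 (079°, 30 mi): east 30 sin 79° = 29.45, north 30 cos 79° = 5.72
Net displacement: 47.86 east, -14.02 north. Direction back to start is (-47.86, 14.02): bearing = atan2(-47.86, 14.02) mod 360° = 286.33° ≈ 286°.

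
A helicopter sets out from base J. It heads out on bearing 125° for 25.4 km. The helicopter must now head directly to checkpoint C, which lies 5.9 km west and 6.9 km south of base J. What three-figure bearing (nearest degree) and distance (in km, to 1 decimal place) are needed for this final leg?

Leg 1 (125°, 25.4 km): east 25.4 sin 125° = 20.81, north 25.4 cos 125° = -14.57
Current position: (20.81, -14.57). Target: (-5.9, -6.9). Remaining: Δeast = -26.71, Δnorth = 7.67.
Bearing = atan2(-26.71, 7.67) mod 360° = 286.02°; distance = √((-26.71)² + (7.67)²) = 27.786 km.

286°, 27.8 km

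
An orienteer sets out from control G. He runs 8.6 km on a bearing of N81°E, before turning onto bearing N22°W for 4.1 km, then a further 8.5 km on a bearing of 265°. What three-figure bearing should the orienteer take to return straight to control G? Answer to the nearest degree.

Leg 1 (N81°E, 8.6 km): east 8.6 sin 81° = 8.49, north 8.6 cos 81° = 1.35
Leg 2 (N22°W, 4.1 km): east 4.1 sin 338° = -1.54, north 4.1 cos 338° = 3.80
Leg 3 (265°, 8.5 km): east 8.5 sin 265° = -8.47, north 8.5 cos 265° = -0.74
Net displacement: -1.51 east, 4.41 north. Direction back to start is (1.51, -4.41): bearing = atan2(1.51, -4.41) mod 360° = 161.09° ≈ 161°.

161°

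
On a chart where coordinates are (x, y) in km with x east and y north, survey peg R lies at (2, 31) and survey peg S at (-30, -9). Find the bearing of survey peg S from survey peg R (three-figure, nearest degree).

219°

Δeast = -30 − 2 = -32.00; Δnorth = -9 − 31 = -40.00.
Bearing = atan2(Δeast, Δnorth) mod 360° = 218.66° ≈ 219°.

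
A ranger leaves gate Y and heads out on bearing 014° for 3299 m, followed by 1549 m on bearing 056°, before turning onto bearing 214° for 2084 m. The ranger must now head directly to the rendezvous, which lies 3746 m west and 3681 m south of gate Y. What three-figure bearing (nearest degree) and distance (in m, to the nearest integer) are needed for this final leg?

Leg 1 (014°, 3299 m): east 3299 sin 14° = 798.10, north 3299 cos 14° = 3201.01
Leg 2 (056°, 1549 m): east 1549 sin 56° = 1284.18, north 1549 cos 56° = 866.19
Leg 3 (214°, 2084 m): east 2084 sin 214° = -1165.36, north 2084 cos 214° = -1727.71
Current position: (916.92, 2339.48). Target: (-3746, -3681). Remaining: Δeast = -4662.92, Δnorth = -6020.48.
Bearing = atan2(-4662.92, -6020.48) mod 360° = 217.76°; distance = √((-4662.92)² + (-6020.48)²) = 7615.053 m.

218°, 7615 m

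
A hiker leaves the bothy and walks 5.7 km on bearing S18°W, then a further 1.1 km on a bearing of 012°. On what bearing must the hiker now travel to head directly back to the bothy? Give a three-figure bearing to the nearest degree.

019°

Leg 1 (S18°W, 5.7 km): east 5.7 sin 198° = -1.76, north 5.7 cos 198° = -5.42
Leg 2 (012°, 1.1 km): east 1.1 sin 12° = 0.23, north 1.1 cos 12° = 1.08
Net displacement: -1.53 east, -4.35 north. Direction back to start is (1.53, 4.35): bearing = atan2(1.53, 4.35) mod 360° = 19.43° ≈ 019°.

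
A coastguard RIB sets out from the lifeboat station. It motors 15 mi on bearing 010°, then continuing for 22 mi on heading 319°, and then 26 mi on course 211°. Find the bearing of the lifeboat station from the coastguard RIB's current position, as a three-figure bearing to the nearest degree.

110°

Leg 1 (010°, 15 mi): east 15 sin 10° = 2.60, north 15 cos 10° = 14.77
Leg 2 (319°, 22 mi): east 22 sin 319° = -14.43, north 22 cos 319° = 16.60
Leg 3 (211°, 26 mi): east 26 sin 211° = -13.39, north 26 cos 211° = -22.29
Net displacement: -25.22 east, 9.09 north. Direction back to start is (25.22, -9.09): bearing = atan2(25.22, -9.09) mod 360° = 109.82° ≈ 110°.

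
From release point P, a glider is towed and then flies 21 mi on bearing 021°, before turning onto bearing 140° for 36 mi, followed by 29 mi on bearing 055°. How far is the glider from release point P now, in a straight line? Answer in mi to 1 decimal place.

55.1 mi

Leg 1 (021°, 21 mi): east 21 sin 21° = 7.53, north 21 cos 21° = 19.61
Leg 2 (140°, 36 mi): east 36 sin 140° = 23.14, north 36 cos 140° = -27.58
Leg 3 (055°, 29 mi): east 29 sin 55° = 23.76, north 29 cos 55° = 16.63
Net: 54.42 east, 8.66 north. Distance = √((54.42)² + (8.66)²) = 55.106 mi.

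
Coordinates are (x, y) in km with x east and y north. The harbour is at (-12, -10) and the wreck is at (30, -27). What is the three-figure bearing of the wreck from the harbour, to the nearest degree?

112°

Δeast = 30 − -12 = 42.00; Δnorth = -27 − -10 = -17.00.
Bearing = atan2(Δeast, Δnorth) mod 360° = 112.04° ≈ 112°.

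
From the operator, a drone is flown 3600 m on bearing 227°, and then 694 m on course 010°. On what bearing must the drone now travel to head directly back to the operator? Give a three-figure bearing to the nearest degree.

055°

Leg 1 (227°, 3600 m): east 3600 sin 227° = -2632.87, north 3600 cos 227° = -2455.19
Leg 2 (010°, 694 m): east 694 sin 10° = 120.51, north 694 cos 10° = 683.46
Net displacement: -2512.36 east, -1771.74 north. Direction back to start is (2512.36, 1771.74): bearing = atan2(2512.36, 1771.74) mod 360° = 54.81° ≈ 055°.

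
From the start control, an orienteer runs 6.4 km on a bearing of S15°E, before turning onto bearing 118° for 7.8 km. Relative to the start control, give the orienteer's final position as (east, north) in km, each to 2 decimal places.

Leg 1 (S15°E, 6.4 km): east 6.4 sin 165° = 1.66, north 6.4 cos 165° = -6.18
Leg 2 (118°, 7.8 km): east 7.8 sin 118° = 6.89, north 7.8 cos 118° = -3.66
Summing: 8.54 km east, -9.84 km north → (8.54, -9.84).

(8.54, -9.84)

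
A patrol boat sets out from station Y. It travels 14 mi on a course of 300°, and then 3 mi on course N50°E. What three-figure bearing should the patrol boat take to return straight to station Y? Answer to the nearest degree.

Leg 1 (300°, 14 mi): east 14 sin 300° = -12.12, north 14 cos 300° = 7.00
Leg 2 (N50°E, 3 mi): east 3 sin 50° = 2.30, north 3 cos 50° = 1.93
Net displacement: -9.83 east, 8.93 north. Direction back to start is (9.83, -8.93): bearing = atan2(9.83, -8.93) mod 360° = 132.26° ≈ 132°.

132°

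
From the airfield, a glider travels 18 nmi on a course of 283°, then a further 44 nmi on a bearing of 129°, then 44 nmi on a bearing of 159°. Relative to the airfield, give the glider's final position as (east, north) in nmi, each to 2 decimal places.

(32.42, -64.72)

Leg 1 (283°, 18 nmi): east 18 sin 283° = -17.54, north 18 cos 283° = 4.05
Leg 2 (129°, 44 nmi): east 44 sin 129° = 34.19, north 44 cos 129° = -27.69
Leg 3 (159°, 44 nmi): east 44 sin 159° = 15.77, north 44 cos 159° = -41.08
Summing: 32.42 nmi east, -64.72 nmi north → (32.42, -64.72).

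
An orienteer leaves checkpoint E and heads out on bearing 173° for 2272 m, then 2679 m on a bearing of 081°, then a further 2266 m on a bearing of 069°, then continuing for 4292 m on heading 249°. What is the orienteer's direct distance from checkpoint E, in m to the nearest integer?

Leg 1 (173°, 2272 m): east 2272 sin 173° = 276.89, north 2272 cos 173° = -2255.06
Leg 2 (081°, 2679 m): east 2679 sin 81° = 2646.02, north 2679 cos 81° = 419.09
Leg 3 (069°, 2266 m): east 2266 sin 69° = 2115.49, north 2266 cos 69° = 812.06
Leg 4 (249°, 4292 m): east 4292 sin 249° = -4006.93, north 4292 cos 249° = -1538.12
Net: 1031.47 east, -2562.03 north. Distance = √((1031.47)² + (-2562.03)²) = 2761.871 m.

2762 m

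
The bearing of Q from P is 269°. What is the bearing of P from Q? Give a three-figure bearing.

089°

Back-bearing = 269° − 180° = 089°.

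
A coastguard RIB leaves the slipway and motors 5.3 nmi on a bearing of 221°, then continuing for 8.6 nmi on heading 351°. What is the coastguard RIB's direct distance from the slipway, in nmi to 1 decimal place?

6.6 nmi

Leg 1 (221°, 5.3 nmi): east 5.3 sin 221° = -3.48, north 5.3 cos 221° = -4.00
Leg 2 (351°, 8.6 nmi): east 8.6 sin 351° = -1.35, north 8.6 cos 351° = 8.49
Net: -4.82 east, 4.49 north. Distance = √((-4.82)² + (4.49)²) = 6.592 nmi.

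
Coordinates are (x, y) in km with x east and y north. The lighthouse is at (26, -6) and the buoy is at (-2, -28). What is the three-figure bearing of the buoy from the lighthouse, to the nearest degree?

232°

Δeast = -2 − 26 = -28.00; Δnorth = -28 − -6 = -22.00.
Bearing = atan2(Δeast, Δnorth) mod 360° = 231.84° ≈ 232°.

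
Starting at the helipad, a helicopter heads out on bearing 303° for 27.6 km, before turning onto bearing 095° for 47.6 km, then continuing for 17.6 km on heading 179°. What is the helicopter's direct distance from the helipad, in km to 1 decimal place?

Leg 1 (303°, 27.6 km): east 27.6 sin 303° = -23.15, north 27.6 cos 303° = 15.03
Leg 2 (095°, 47.6 km): east 47.6 sin 95° = 47.42, north 47.6 cos 95° = -4.15
Leg 3 (179°, 17.6 km): east 17.6 sin 179° = 0.31, north 17.6 cos 179° = -17.60
Net: 24.58 east, -6.71 north. Distance = √((24.58)² + (-6.71)²) = 25.479 km.

25.5 km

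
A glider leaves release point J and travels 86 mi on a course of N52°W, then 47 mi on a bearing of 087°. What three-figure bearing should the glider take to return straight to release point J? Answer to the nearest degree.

159°

Leg 1 (N52°W, 86 mi): east 86 sin 308° = -67.77, north 86 cos 308° = 52.95
Leg 2 (087°, 47 mi): east 47 sin 87° = 46.94, north 47 cos 87° = 2.46
Net displacement: -20.83 east, 55.41 north. Direction back to start is (20.83, -55.41): bearing = atan2(20.83, -55.41) mod 360° = 159.39° ≈ 159°.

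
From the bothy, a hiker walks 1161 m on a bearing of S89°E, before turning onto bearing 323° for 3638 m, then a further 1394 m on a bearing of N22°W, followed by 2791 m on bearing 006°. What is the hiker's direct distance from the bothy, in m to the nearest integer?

7066 m

Leg 1 (S89°E, 1161 m): east 1161 sin 91° = 1160.82, north 1161 cos 91° = -20.26
Leg 2 (323°, 3638 m): east 3638 sin 323° = -2189.40, north 3638 cos 323° = 2905.44
Leg 3 (N22°W, 1394 m): east 1394 sin 338° = -522.20, north 1394 cos 338° = 1292.49
Leg 4 (006°, 2791 m): east 2791 sin 6° = 291.74, north 2791 cos 6° = 2775.71
Net: -1259.04 east, 6953.38 north. Distance = √((-1259.04)² + (6953.38)²) = 7066.446 m.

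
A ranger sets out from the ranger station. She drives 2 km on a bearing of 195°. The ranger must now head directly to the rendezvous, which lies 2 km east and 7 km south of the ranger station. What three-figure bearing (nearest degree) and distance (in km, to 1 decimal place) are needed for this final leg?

Leg 1 (195°, 2 km): east 2 sin 195° = -0.52, north 2 cos 195° = -1.93
Current position: (-0.52, -1.93). Target: (2, -7). Remaining: Δeast = 2.52, Δnorth = -5.07.
Bearing = atan2(2.52, -5.07) mod 360° = 153.58°; distance = √((2.52)² + (-5.07)²) = 5.659 km.

154°, 5.7 km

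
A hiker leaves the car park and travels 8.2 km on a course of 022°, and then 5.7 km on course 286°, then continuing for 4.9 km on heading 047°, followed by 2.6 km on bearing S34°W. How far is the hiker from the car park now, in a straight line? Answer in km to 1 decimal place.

10.4 km

Leg 1 (022°, 8.2 km): east 8.2 sin 22° = 3.07, north 8.2 cos 22° = 7.60
Leg 2 (286°, 5.7 km): east 5.7 sin 286° = -5.48, north 5.7 cos 286° = 1.57
Leg 3 (047°, 4.9 km): east 4.9 sin 47° = 3.58, north 4.9 cos 47° = 3.34
Leg 4 (S34°W, 2.6 km): east 2.6 sin 214° = -1.45, north 2.6 cos 214° = -2.16
Net: -0.28 east, 10.36 north. Distance = √((-0.28)² + (10.36)²) = 10.364 km.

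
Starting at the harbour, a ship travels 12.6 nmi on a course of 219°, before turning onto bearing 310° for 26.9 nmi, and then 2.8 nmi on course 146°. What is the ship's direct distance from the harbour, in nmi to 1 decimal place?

27.5 nmi

Leg 1 (219°, 12.6 nmi): east 12.6 sin 219° = -7.93, north 12.6 cos 219° = -9.79
Leg 2 (310°, 26.9 nmi): east 26.9 sin 310° = -20.61, north 26.9 cos 310° = 17.29
Leg 3 (146°, 2.8 nmi): east 2.8 sin 146° = 1.57, north 2.8 cos 146° = -2.32
Net: -26.97 east, 5.18 north. Distance = √((-26.97)² + (5.18)²) = 27.463 nmi.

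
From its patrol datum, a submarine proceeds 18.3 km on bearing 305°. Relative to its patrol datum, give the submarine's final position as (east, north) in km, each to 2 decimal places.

Leg 1 (305°, 18.3 km): east 18.3 sin 305° = -14.99, north 18.3 cos 305° = 10.50
Summing: -14.99 km east, 10.50 km north → (-14.99, 10.50).

(-14.99, 10.50)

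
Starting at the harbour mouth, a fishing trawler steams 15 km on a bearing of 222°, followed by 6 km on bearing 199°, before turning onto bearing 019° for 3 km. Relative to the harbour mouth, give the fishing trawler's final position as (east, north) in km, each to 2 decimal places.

(-11.01, -13.98)

Leg 1 (222°, 15 km): east 15 sin 222° = -10.04, north 15 cos 222° = -11.15
Leg 2 (199°, 6 km): east 6 sin 199° = -1.95, north 6 cos 199° = -5.67
Leg 3 (019°, 3 km): east 3 sin 19° = 0.98, north 3 cos 19° = 2.84
Summing: -11.01 km east, -13.98 km north → (-11.01, -13.98).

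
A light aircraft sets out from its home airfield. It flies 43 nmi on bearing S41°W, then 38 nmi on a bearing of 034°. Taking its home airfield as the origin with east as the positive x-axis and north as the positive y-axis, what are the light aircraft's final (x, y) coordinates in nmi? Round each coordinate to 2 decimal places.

(-6.96, -0.95)

Leg 1 (S41°W, 43 nmi): east 43 sin 221° = -28.21, north 43 cos 221° = -32.45
Leg 2 (034°, 38 nmi): east 38 sin 34° = 21.25, north 38 cos 34° = 31.50
Summing: -6.96 nmi east, -0.95 nmi north → (-6.96, -0.95).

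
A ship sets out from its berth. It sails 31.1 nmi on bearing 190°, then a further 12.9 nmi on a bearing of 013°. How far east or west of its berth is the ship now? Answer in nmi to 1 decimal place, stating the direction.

Leg 1 (190°, 31.1 nmi): east 31.1 sin 190° = -5.40, north 31.1 cos 190° = -30.63
Leg 2 (013°, 12.9 nmi): east 12.9 sin 13° = 2.90, north 12.9 cos 13° = 12.57
Net east component: -2.50 nmi.

2.5 nmi west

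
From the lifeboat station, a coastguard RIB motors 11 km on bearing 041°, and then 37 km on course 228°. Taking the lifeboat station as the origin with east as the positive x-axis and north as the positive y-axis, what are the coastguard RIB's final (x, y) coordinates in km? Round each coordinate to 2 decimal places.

(-20.28, -16.46)

Leg 1 (041°, 11 km): east 11 sin 41° = 7.22, north 11 cos 41° = 8.30
Leg 2 (228°, 37 km): east 37 sin 228° = -27.50, north 37 cos 228° = -24.76
Summing: -20.28 km east, -16.46 km north → (-20.28, -16.46).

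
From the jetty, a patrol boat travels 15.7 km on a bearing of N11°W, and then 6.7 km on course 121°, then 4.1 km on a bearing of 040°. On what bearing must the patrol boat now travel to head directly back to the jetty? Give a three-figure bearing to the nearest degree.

200°

Leg 1 (N11°W, 15.7 km): east 15.7 sin 349° = -3.00, north 15.7 cos 349° = 15.41
Leg 2 (121°, 6.7 km): east 6.7 sin 121° = 5.74, north 6.7 cos 121° = -3.45
Leg 3 (040°, 4.1 km): east 4.1 sin 40° = 2.64, north 4.1 cos 40° = 3.14
Net displacement: 5.38 east, 15.10 north. Direction back to start is (-5.38, -15.10): bearing = atan2(-5.38, -15.10) mod 360° = 199.62° ≈ 200°.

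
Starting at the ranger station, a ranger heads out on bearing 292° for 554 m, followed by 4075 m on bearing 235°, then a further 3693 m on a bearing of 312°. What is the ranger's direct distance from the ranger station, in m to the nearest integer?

Leg 1 (292°, 554 m): east 554 sin 292° = -513.66, north 554 cos 292° = 207.53
Leg 2 (235°, 4075 m): east 4075 sin 235° = -3338.04, north 4075 cos 235° = -2337.32
Leg 3 (312°, 3693 m): east 3693 sin 312° = -2744.43, north 3693 cos 312° = 2471.10
Net: -6596.14 east, 341.31 north. Distance = √((-6596.14)² + (341.31)²) = 6604.963 m.

6605 m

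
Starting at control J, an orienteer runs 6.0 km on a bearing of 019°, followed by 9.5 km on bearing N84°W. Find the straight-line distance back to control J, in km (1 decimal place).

Leg 1 (019°, 6.0 km): east 6.0 sin 19° = 1.95, north 6.0 cos 19° = 5.67
Leg 2 (N84°W, 9.5 km): east 9.5 sin 276° = -9.45, north 9.5 cos 276° = 0.99
Net: -7.49 east, 6.67 north. Distance = √((-7.49)² + (6.67)²) = 10.030 km.

10.0 km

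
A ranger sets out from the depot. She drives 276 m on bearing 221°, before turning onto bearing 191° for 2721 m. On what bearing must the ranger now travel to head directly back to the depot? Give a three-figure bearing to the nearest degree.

Leg 1 (221°, 276 m): east 276 sin 221° = -181.07, north 276 cos 221° = -208.30
Leg 2 (191°, 2721 m): east 2721 sin 191° = -519.19, north 2721 cos 191° = -2671.01
Net displacement: -700.26 east, -2879.31 north. Direction back to start is (700.26, 2879.31): bearing = atan2(700.26, 2879.31) mod 360° = 13.67° ≈ 014°.

014°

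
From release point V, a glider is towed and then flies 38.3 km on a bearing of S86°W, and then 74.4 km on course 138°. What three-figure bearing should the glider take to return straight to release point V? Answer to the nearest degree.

349°

Leg 1 (S86°W, 38.3 km): east 38.3 sin 266° = -38.21, north 38.3 cos 266° = -2.67
Leg 2 (138°, 74.4 km): east 74.4 sin 138° = 49.78, north 74.4 cos 138° = -55.29
Net displacement: 11.58 east, -57.96 north. Direction back to start is (-11.58, 57.96): bearing = atan2(-11.58, 57.96) mod 360° = 348.71° ≈ 349°.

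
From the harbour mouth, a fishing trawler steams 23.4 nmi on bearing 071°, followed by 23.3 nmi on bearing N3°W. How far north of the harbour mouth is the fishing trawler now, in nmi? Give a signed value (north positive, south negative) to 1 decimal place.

30.9 nmi

Leg 1 (071°, 23.4 nmi): east 23.4 sin 71° = 22.13, north 23.4 cos 71° = 7.62
Leg 2 (N3°W, 23.3 nmi): east 23.3 sin 357° = -1.22, north 23.3 cos 357° = 23.27
Net north component: 30.89 nmi.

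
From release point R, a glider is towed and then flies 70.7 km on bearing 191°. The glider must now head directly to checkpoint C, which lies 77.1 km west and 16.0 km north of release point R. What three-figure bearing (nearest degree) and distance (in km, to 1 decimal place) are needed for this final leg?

Leg 1 (191°, 70.7 km): east 70.7 sin 191° = -13.49, north 70.7 cos 191° = -69.40
Current position: (-13.49, -69.40). Target: (-77.1, 16.0). Remaining: Δeast = -63.61, Δnorth = 85.40.
Bearing = atan2(-63.61, 85.40) mod 360° = 323.32°; distance = √((-63.61)² + (85.40)²) = 106.487 km.

323°, 106.5 km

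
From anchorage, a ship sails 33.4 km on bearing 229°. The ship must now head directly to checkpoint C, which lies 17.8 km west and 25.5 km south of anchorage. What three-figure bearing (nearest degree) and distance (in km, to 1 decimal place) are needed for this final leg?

Leg 1 (229°, 33.4 km): east 33.4 sin 229° = -25.21, north 33.4 cos 229° = -21.91
Current position: (-25.21, -21.91). Target: (-17.8, -25.5). Remaining: Δeast = 7.41, Δnorth = -3.59.
Bearing = atan2(7.41, -3.59) mod 360° = 115.84°; distance = √((7.41)² + (-3.59)²) = 8.230 km.

116°, 8.2 km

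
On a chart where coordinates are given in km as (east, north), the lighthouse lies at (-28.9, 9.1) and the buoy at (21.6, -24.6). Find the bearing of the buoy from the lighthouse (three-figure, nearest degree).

Δeast = 21.6 − -28.9 = 50.50; Δnorth = -24.6 − 9.1 = -33.70.
Bearing = atan2(Δeast, Δnorth) mod 360° = 123.72° ≈ 124°.

124°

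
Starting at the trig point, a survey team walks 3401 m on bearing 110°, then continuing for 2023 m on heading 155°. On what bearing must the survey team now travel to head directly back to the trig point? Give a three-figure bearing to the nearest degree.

306°

Leg 1 (110°, 3401 m): east 3401 sin 110° = 3195.89, north 3401 cos 110° = -1163.21
Leg 2 (155°, 2023 m): east 2023 sin 155° = 854.96, north 2023 cos 155° = -1833.46
Net displacement: 4050.85 east, -2996.67 north. Direction back to start is (-4050.85, 2996.67): bearing = atan2(-4050.85, 2996.67) mod 360° = 306.49° ≈ 306°.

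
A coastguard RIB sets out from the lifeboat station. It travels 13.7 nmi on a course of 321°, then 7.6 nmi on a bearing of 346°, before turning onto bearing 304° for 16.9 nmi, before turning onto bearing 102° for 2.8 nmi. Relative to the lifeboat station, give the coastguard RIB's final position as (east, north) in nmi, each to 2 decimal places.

Leg 1 (321°, 13.7 nmi): east 13.7 sin 321° = -8.62, north 13.7 cos 321° = 10.65
Leg 2 (346°, 7.6 nmi): east 7.6 sin 346° = -1.84, north 7.6 cos 346° = 7.37
Leg 3 (304°, 16.9 nmi): east 16.9 sin 304° = -14.01, north 16.9 cos 304° = 9.45
Leg 4 (102°, 2.8 nmi): east 2.8 sin 102° = 2.74, north 2.8 cos 102° = -0.58
Summing: -21.73 nmi east, 26.89 nmi north → (-21.73, 26.89).

(-21.73, 26.89)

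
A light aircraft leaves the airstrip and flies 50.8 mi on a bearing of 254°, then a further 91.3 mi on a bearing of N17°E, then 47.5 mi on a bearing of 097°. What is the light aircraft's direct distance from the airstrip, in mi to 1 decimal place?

72.0 mi

Leg 1 (254°, 50.8 mi): east 50.8 sin 254° = -48.83, north 50.8 cos 254° = -14.00
Leg 2 (N17°E, 91.3 mi): east 91.3 sin 17° = 26.69, north 91.3 cos 17° = 87.31
Leg 3 (097°, 47.5 mi): east 47.5 sin 97° = 47.15, north 47.5 cos 97° = -5.79
Net: 25.01 east, 67.52 north. Distance = √((25.01)² + (67.52)²) = 72.002 mi.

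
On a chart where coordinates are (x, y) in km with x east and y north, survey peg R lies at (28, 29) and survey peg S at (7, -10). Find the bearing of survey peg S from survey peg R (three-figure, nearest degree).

Δeast = 7 − 28 = -21.00; Δnorth = -10 − 29 = -39.00.
Bearing = atan2(Δeast, Δnorth) mod 360° = 208.30° ≈ 208°.

208°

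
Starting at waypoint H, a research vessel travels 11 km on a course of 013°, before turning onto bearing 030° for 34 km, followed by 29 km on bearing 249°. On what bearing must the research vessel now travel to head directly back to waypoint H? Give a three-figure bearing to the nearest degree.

166°

Leg 1 (013°, 11 km): east 11 sin 13° = 2.47, north 11 cos 13° = 10.72
Leg 2 (030°, 34 km): east 34 sin 30° = 17.00, north 34 cos 30° = 29.44
Leg 3 (249°, 29 km): east 29 sin 249° = -27.07, north 29 cos 249° = -10.39
Net displacement: -7.60 east, 29.77 north. Direction back to start is (7.60, -29.77): bearing = atan2(7.60, -29.77) mod 360° = 165.68° ≈ 166°.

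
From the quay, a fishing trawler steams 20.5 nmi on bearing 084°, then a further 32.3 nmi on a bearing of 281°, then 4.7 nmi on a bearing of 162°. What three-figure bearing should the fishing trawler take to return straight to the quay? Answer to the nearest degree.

Leg 1 (084°, 20.5 nmi): east 20.5 sin 84° = 20.39, north 20.5 cos 84° = 2.14
Leg 2 (281°, 32.3 nmi): east 32.3 sin 281° = -31.71, north 32.3 cos 281° = 6.16
Leg 3 (162°, 4.7 nmi): east 4.7 sin 162° = 1.45, north 4.7 cos 162° = -4.47
Net displacement: -9.87 east, 3.84 north. Direction back to start is (9.87, -3.84): bearing = atan2(9.87, -3.84) mod 360° = 111.25° ≈ 111°.

111°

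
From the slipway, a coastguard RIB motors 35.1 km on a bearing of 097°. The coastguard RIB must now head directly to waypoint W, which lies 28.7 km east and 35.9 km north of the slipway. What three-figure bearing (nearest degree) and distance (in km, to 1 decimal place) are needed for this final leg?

351°, 40.6 km

Leg 1 (097°, 35.1 km): east 35.1 sin 97° = 34.84, north 35.1 cos 97° = -4.28
Current position: (34.84, -4.28). Target: (28.7, 35.9). Remaining: Δeast = -6.14, Δnorth = 40.18.
Bearing = atan2(-6.14, 40.18) mod 360° = 351.31°; distance = √((-6.14)² + (40.18)²) = 40.644 km.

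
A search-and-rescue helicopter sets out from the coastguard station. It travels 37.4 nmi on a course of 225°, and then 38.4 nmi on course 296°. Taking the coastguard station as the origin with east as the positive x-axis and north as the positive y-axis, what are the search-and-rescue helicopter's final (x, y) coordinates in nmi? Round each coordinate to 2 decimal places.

(-60.96, -9.61)

Leg 1 (225°, 37.4 nmi): east 37.4 sin 225° = -26.45, north 37.4 cos 225° = -26.45
Leg 2 (296°, 38.4 nmi): east 38.4 sin 296° = -34.51, north 38.4 cos 296° = 16.83
Summing: -60.96 nmi east, -9.61 nmi north → (-60.96, -9.61).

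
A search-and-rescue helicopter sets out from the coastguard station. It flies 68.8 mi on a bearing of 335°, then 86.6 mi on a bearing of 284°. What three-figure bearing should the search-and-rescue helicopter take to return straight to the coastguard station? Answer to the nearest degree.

Leg 1 (335°, 68.8 mi): east 68.8 sin 335° = -29.08, north 68.8 cos 335° = 62.35
Leg 2 (284°, 86.6 mi): east 86.6 sin 284° = -84.03, north 86.6 cos 284° = 20.95
Net displacement: -113.10 east, 83.30 north. Direction back to start is (113.10, -83.30): bearing = atan2(113.10, -83.30) mod 360° = 126.37° ≈ 126°.

126°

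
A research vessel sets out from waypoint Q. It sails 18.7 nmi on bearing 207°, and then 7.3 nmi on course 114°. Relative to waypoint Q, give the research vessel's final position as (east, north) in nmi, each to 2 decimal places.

(-1.82, -19.63)

Leg 1 (207°, 18.7 nmi): east 18.7 sin 207° = -8.49, north 18.7 cos 207° = -16.66
Leg 2 (114°, 7.3 nmi): east 7.3 sin 114° = 6.67, north 7.3 cos 114° = -2.97
Summing: -1.82 nmi east, -19.63 nmi north → (-1.82, -19.63).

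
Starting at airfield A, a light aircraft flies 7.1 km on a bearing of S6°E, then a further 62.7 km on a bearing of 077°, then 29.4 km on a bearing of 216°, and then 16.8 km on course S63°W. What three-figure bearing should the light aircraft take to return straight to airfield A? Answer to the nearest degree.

Leg 1 (S6°E, 7.1 km): east 7.1 sin 174° = 0.74, north 7.1 cos 174° = -7.06
Leg 2 (077°, 62.7 km): east 62.7 sin 77° = 61.09, north 62.7 cos 77° = 14.10
Leg 3 (216°, 29.4 km): east 29.4 sin 216° = -17.28, north 29.4 cos 216° = -23.79
Leg 4 (S63°W, 16.8 km): east 16.8 sin 243° = -14.97, north 16.8 cos 243° = -7.63
Net displacement: 29.59 east, -24.37 north. Direction back to start is (-29.59, 24.37): bearing = atan2(-29.59, 24.37) mod 360° = 309.48° ≈ 309°.

309°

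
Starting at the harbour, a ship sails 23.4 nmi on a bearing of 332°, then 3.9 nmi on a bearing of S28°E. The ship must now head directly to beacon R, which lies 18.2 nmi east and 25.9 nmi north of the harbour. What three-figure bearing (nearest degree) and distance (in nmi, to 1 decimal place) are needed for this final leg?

072°, 28.7 nmi

Leg 1 (332°, 23.4 nmi): east 23.4 sin 332° = -10.99, north 23.4 cos 332° = 20.66
Leg 2 (S28°E, 3.9 nmi): east 3.9 sin 152° = 1.83, north 3.9 cos 152° = -3.44
Current position: (-9.15, 17.22). Target: (18.2, 25.9). Remaining: Δeast = 27.35, Δnorth = 8.68.
Bearing = atan2(27.35, 8.68) mod 360° = 72.39°; distance = √((27.35)² + (8.68)²) = 28.700 nmi.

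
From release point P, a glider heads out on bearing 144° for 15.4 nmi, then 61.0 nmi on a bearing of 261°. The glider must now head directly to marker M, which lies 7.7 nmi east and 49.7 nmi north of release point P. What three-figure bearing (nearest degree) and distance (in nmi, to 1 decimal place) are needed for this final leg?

Leg 1 (144°, 15.4 nmi): east 15.4 sin 144° = 9.05, north 15.4 cos 144° = -12.46
Leg 2 (261°, 61.0 nmi): east 61.0 sin 261° = -60.25, north 61.0 cos 261° = -9.54
Current position: (-51.20, -22.00). Target: (7.7, 49.7). Remaining: Δeast = 58.90, Δnorth = 71.70.
Bearing = atan2(58.90, 71.70) mod 360° = 39.40°; distance = √((58.90)² + (71.70)²) = 92.790 nmi.

039°, 92.8 nmi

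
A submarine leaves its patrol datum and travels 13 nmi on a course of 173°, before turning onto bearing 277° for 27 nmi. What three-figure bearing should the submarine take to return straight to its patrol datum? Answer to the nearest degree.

069°

Leg 1 (173°, 13 nmi): east 13 sin 173° = 1.58, north 13 cos 173° = -12.90
Leg 2 (277°, 27 nmi): east 27 sin 277° = -26.80, north 27 cos 277° = 3.29
Net displacement: -25.21 east, -9.61 north. Direction back to start is (25.21, 9.61): bearing = atan2(25.21, 9.61) mod 360° = 69.13° ≈ 069°.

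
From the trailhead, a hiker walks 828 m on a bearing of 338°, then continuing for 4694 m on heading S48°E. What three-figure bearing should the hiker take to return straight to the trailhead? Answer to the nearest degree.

Leg 1 (338°, 828 m): east 828 sin 338° = -310.17, north 828 cos 338° = 767.71
Leg 2 (S48°E, 4694 m): east 4694 sin 132° = 3488.32, north 4694 cos 132° = -3140.90
Net displacement: 3178.15 east, -2373.19 north. Direction back to start is (-3178.15, 2373.19): bearing = atan2(-3178.15, 2373.19) mod 360° = 306.75° ≈ 307°.

307°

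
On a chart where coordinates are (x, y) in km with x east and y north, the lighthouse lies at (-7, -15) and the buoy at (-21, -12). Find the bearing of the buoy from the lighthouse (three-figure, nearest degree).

Δeast = -21 − -7 = -14.00; Δnorth = -12 − -15 = 3.00.
Bearing = atan2(Δeast, Δnorth) mod 360° = 282.09° ≈ 282°.

282°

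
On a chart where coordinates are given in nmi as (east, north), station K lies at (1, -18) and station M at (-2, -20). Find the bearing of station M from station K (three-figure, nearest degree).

236°

Δeast = -2 − 1 = -3.00; Δnorth = -20 − -18 = -2.00.
Bearing = atan2(Δeast, Δnorth) mod 360° = 236.31° ≈ 236°.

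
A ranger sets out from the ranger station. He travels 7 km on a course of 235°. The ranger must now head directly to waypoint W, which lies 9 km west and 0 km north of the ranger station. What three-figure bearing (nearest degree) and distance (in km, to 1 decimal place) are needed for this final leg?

321°, 5.2 km

Leg 1 (235°, 7 km): east 7 sin 235° = -5.73, north 7 cos 235° = -4.02
Current position: (-5.73, -4.02). Target: (-9, 0). Remaining: Δeast = -3.27, Δnorth = 4.02.
Bearing = atan2(-3.27, 4.02) mod 360° = 320.87°; distance = √((-3.27)² + (4.02)²) = 5.176 km.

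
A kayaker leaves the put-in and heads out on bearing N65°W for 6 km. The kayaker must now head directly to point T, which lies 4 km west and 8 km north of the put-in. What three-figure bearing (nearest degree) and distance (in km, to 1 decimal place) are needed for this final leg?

Leg 1 (N65°W, 6 km): east 6 sin 295° = -5.44, north 6 cos 295° = 2.54
Current position: (-5.44, 2.54). Target: (-4, 8). Remaining: Δeast = 1.44, Δnorth = 5.46.
Bearing = atan2(1.44, 5.46) mod 360° = 14.74°; distance = √((1.44)² + (5.46)²) = 5.650 km.

015°, 5.7 km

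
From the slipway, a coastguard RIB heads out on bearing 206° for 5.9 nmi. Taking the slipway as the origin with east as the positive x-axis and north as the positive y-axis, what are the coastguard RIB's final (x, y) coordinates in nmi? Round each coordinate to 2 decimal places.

Leg 1 (206°, 5.9 nmi): east 5.9 sin 206° = -2.59, north 5.9 cos 206° = -5.30
Summing: -2.59 nmi east, -5.30 nmi north → (-2.59, -5.30).

(-2.59, -5.30)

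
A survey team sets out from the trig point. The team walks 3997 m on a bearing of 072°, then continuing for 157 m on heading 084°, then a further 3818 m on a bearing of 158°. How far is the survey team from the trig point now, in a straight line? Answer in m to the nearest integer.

5854 m

Leg 1 (072°, 3997 m): east 3997 sin 72° = 3801.37, north 3997 cos 72° = 1235.14
Leg 2 (084°, 157 m): east 157 sin 84° = 156.14, north 157 cos 84° = 16.41
Leg 3 (158°, 3818 m): east 3818 sin 158° = 1430.25, north 3818 cos 158° = -3539.99
Net: 5387.76 east, -2288.44 north. Distance = √((5387.76)² + (-2288.44)²) = 5853.623 m.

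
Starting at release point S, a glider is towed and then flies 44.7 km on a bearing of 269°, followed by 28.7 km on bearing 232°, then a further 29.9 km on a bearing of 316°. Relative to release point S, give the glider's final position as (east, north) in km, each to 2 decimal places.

Leg 1 (269°, 44.7 km): east 44.7 sin 269° = -44.69, north 44.7 cos 269° = -0.78
Leg 2 (232°, 28.7 km): east 28.7 sin 232° = -22.62, north 28.7 cos 232° = -17.67
Leg 3 (316°, 29.9 km): east 29.9 sin 316° = -20.77, north 29.9 cos 316° = 21.51
Summing: -88.08 km east, 3.06 km north → (-88.08, 3.06).

(-88.08, 3.06)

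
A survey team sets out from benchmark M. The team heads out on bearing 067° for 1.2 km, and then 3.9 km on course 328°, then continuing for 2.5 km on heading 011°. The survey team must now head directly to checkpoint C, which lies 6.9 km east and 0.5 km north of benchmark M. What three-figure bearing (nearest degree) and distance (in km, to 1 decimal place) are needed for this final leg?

128°, 9.3 km

Leg 1 (067°, 1.2 km): east 1.2 sin 67° = 1.10, north 1.2 cos 67° = 0.47
Leg 2 (328°, 3.9 km): east 3.9 sin 328° = -2.07, north 3.9 cos 328° = 3.31
Leg 3 (011°, 2.5 km): east 2.5 sin 11° = 0.48, north 2.5 cos 11° = 2.45
Current position: (-0.49, 6.23). Target: (6.9, 0.5). Remaining: Δeast = 7.39, Δnorth = -5.73.
Bearing = atan2(7.39, -5.73) mod 360° = 127.81°; distance = √((7.39)² + (-5.73)²) = 9.348 km.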